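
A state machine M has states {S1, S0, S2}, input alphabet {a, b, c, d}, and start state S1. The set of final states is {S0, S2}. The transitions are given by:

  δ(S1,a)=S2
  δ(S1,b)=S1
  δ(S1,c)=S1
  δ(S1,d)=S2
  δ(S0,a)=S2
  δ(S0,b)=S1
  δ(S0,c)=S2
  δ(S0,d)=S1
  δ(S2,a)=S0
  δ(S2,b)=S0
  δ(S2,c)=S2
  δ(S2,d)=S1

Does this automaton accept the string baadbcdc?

Yes

start at S1
read 'b': S1 → S1
read 'a': S1 → S2
read 'a': S2 → S0
read 'd': S0 → S1
read 'b': S1 → S1
read 'c': S1 → S1
read 'd': S1 → S2
read 'c': S2 → S2
End state S2 is accepting.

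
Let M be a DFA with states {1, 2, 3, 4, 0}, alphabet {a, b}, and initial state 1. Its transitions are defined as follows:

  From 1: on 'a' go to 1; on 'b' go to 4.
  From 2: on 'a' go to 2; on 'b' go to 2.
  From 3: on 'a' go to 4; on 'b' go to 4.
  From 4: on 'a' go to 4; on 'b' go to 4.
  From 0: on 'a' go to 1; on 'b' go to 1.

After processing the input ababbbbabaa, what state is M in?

4

Trace: 1 -a-> 1 -b-> 4 -a-> 4 -b-> 4 -b-> 4 -b-> 4 -b-> 4 -a-> 4 -b-> 4 -a-> 4 -a-> 4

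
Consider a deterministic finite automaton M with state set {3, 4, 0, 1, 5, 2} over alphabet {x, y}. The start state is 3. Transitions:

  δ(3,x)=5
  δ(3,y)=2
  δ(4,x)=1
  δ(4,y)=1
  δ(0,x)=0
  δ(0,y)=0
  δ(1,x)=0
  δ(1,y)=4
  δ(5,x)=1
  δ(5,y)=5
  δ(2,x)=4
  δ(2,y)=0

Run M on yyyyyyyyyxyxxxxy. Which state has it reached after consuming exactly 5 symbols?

3 → 2 → 0 → 0 → 0 → 0
After 5 symbols: 0.

0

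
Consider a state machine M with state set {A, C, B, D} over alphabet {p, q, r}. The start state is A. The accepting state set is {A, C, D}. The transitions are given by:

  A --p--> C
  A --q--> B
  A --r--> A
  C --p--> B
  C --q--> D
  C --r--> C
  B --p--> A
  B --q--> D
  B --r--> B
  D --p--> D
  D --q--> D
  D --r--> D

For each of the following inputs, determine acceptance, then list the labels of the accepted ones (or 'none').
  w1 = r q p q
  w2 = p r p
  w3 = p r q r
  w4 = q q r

w1:
  start at A
  read 'r': A → A
  read 'q': A → B
  read 'p': B → A
  read 'q': A → B
  end B, rejected
w2:
  start at A
  read 'p': A → C
  read 'r': C → C
  read 'p': C → B
  end B, rejected
w3:
  start at A
  read 'p': A → C
  read 'r': C → C
  read 'q': C → D
  read 'r': D → D
  end D, accepted
w4:
  start at A
  read 'q': A → B
  read 'q': B → D
  read 'r': D → D
  end D, accepted

w3, w4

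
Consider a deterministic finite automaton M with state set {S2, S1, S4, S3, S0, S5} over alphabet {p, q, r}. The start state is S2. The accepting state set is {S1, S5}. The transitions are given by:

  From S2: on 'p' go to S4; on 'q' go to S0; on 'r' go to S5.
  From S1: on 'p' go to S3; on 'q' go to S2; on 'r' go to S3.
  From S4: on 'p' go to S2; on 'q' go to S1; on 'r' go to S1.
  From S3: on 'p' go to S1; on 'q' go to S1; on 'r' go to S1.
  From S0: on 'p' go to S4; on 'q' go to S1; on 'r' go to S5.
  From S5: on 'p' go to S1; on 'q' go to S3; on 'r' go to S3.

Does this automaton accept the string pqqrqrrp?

Yes

S2 → S4 → S1 → S2 → S5 → S3 → S1 → S3 → S1
End state S1 is accepting.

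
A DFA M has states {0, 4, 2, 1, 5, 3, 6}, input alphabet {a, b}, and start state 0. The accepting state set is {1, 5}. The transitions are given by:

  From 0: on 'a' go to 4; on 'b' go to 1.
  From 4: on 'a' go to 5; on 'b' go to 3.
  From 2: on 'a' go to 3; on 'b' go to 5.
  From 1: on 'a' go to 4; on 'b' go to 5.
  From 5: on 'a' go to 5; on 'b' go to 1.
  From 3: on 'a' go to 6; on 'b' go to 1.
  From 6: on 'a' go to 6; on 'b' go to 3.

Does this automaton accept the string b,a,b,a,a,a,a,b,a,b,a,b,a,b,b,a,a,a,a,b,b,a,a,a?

Yes

0 → 1 → 4 → 3 → 6 → 6 → 6 → 6 → 3 → 6 → 3 → 6 → 3 → 6 → 3 → 1 → 4 → 5 → 5 → 5 → 1 → 5 → 5 → 5 → 5
End state 5 is accepting.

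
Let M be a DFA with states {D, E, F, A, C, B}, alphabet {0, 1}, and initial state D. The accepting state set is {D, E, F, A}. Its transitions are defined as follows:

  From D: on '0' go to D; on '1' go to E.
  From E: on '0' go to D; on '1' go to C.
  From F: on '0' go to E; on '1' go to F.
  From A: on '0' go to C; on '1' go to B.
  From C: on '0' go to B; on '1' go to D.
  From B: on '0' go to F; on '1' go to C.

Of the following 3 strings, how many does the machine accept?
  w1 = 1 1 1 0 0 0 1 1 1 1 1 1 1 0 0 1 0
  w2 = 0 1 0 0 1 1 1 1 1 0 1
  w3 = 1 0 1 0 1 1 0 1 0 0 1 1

2

w1: D → E → C → D → D → D → D → E → C → D → E → C → D → E → D → D → E → D  → end D, accepted
w2: D → D → E → D → D → E → C → D → E → C → B → C  → end C, rejected
w3: D → E → D → E → D → E → C → B → C → B → F → F → F  → end F, accepted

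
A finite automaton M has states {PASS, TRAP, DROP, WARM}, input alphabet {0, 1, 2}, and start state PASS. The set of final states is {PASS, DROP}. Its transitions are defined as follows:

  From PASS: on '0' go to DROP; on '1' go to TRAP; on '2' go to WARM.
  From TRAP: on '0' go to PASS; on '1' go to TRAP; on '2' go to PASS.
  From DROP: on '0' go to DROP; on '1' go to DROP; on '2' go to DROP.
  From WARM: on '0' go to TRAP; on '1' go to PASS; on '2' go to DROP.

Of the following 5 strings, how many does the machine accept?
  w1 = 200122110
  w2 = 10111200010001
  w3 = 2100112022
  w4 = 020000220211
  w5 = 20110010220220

5

w1:
  start at PASS
  read '2': PASS → WARM
  read '0': WARM → TRAP
  read '0': TRAP → PASS
  read '1': PASS → TRAP
  read '2': TRAP → PASS
  read '2': PASS → WARM
  read '1': WARM → PASS
  read '1': PASS → TRAP
  read '0': TRAP → PASS
  end PASS, accepted
w2:
  start at PASS
  read '1': PASS → TRAP
  read '0': TRAP → PASS
  read '1': PASS → TRAP
  read '1': TRAP → TRAP
  read '1': TRAP → TRAP
  read '2': TRAP → PASS
  read '0': PASS → DROP
  read '0': DROP → DROP
  read '0': DROP → DROP
  read '1': DROP → DROP
  read '0': DROP → DROP
  read '0': DROP → DROP
  read '0': DROP → DROP
  read '1': DROP → DROP
  end DROP, accepted
w3:
  start at PASS
  read '2': PASS → WARM
  read '1': WARM → PASS
  read '0': PASS → DROP
  read '0': DROP → DROP
  read '1': DROP → DROP
  read '1': DROP → DROP
  read '2': DROP → DROP
  read '0': DROP → DROP
  read '2': DROP → DROP
  read '2': DROP → DROP
  end DROP, accepted
w4:
  start at PASS
  read '0': PASS → DROP
  read '2': DROP → DROP
  read '0': DROP → DROP
  read '0': DROP → DROP
  read '0': DROP → DROP
  read '0': DROP → DROP
  read '2': DROP → DROP
  read '2': DROP → DROP
  read '0': DROP → DROP
  read '2': DROP → DROP
  read '1': DROP → DROP
  read '1': DROP → DROP
  end DROP, accepted
w5:
  start at PASS
  read '2': PASS → WARM
  read '0': WARM → TRAP
  read '1': TRAP → TRAP
  read '1': TRAP → TRAP
  read '0': TRAP → PASS
  read '0': PASS → DROP
  read '1': DROP → DROP
  read '0': DROP → DROP
  read '2': DROP → DROP
  read '2': DROP → DROP
  read '0': DROP → DROP
  read '2': DROP → DROP
  read '2': DROP → DROP
  read '0': DROP → DROP
  end DROP, accepted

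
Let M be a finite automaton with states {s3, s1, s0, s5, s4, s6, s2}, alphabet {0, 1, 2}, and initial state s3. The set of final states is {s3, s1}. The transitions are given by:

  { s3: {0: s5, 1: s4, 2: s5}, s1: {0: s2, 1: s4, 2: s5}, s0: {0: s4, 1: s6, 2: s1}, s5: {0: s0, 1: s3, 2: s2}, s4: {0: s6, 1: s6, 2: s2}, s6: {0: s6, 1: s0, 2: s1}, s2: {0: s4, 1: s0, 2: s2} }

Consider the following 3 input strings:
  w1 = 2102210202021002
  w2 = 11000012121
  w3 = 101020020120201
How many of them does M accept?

1

w1: s3 → s5 → s3 → s5 → s2 → s2 → s0 → s4 → s2 → s4 → s2 → s4 → s2 → s0 → s4 → s6 → s1  → end s1, accepted
w2: s3 → s4 → s6 → s6 → s6 → s6 → s6 → s0 → s1 → s4 → s2 → s0  → end s0, rejected
w3: s3 → s4 → s6 → s0 → s4 → s2 → s4 → s6 → s1 → s2 → s0 → s1 → s2 → s2 → s4 → s6  → end s6, rejected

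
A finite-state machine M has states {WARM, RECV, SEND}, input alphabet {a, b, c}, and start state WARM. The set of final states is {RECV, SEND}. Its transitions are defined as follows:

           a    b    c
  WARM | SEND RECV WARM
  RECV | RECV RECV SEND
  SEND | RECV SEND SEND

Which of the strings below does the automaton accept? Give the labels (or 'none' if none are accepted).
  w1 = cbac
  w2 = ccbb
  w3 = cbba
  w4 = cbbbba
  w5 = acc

w1: Trace: WARM -c-> WARM -b-> RECV -a-> RECV -c-> SEND  → end SEND, accepted
w2: Trace: WARM -c-> WARM -c-> WARM -b-> RECV -b-> RECV  → end RECV, accepted
w3: Trace: WARM -c-> WARM -b-> RECV -b-> RECV -a-> RECV  → end RECV, accepted
w4: Trace: WARM -c-> WARM -b-> RECV -b-> RECV -b-> RECV -b-> RECV -a-> RECV  → end RECV, accepted
w5: Trace: WARM -a-> SEND -c-> SEND -c-> SEND  → end SEND, accepted

w1, w2, w3, w4, w5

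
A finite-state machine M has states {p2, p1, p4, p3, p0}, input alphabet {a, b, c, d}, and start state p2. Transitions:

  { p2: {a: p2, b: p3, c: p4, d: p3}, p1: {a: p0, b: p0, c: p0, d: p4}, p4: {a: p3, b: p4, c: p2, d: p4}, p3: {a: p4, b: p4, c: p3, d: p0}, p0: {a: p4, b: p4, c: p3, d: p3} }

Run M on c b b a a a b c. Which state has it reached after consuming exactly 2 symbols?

p4

p2 → p4 → p4
After 2 symbols: p4.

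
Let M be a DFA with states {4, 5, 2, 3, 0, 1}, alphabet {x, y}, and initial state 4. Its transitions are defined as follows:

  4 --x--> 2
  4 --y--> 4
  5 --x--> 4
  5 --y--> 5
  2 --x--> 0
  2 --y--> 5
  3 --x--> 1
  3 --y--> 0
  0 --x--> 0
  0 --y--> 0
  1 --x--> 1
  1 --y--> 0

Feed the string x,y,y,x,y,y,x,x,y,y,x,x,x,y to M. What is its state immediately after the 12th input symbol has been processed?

start at 4
read 'x': 4 → 2
read 'y': 2 → 5
read 'y': 5 → 5
read 'x': 5 → 4
read 'y': 4 → 4
read 'y': 4 → 4
read 'x': 4 → 2
read 'x': 2 → 0
read 'y': 0 → 0
read 'y': 0 → 0
read 'x': 0 → 0
read 'x': 0 → 0
After 12 symbols: 0.

0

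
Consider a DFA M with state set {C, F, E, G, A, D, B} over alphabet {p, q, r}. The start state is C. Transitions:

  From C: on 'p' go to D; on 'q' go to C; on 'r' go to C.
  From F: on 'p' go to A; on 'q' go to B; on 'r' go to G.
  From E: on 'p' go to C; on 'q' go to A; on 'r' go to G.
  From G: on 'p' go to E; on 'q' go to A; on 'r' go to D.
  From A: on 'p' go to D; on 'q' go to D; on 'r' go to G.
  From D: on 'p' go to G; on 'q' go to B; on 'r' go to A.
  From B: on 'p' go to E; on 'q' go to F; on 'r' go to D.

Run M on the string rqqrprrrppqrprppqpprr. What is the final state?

A

start at C
read 'r': C → C
read 'q': C → C
read 'q': C → C
read 'r': C → C
read 'p': C → D
read 'r': D → A
read 'r': A → G
read 'r': G → D
read 'p': D → G
read 'p': G → E
read 'q': E → A
read 'r': A → G
read 'p': G → E
read 'r': E → G
read 'p': G → E
read 'p': E → C
read 'q': C → C
read 'p': C → D
read 'p': D → G
read 'r': G → D
read 'r': D → A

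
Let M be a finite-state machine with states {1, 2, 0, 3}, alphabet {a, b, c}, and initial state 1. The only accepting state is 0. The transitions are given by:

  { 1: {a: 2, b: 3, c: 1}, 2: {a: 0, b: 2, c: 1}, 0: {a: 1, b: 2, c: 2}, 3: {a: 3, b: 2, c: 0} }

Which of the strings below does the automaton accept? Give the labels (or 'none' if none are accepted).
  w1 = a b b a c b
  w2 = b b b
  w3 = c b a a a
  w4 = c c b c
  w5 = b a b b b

w4

w1:
  start at 1
  read 'a': 1 → 2
  read 'b': 2 → 2
  read 'b': 2 → 2
  read 'a': 2 → 0
  read 'c': 0 → 2
  read 'b': 2 → 2
  end 2, rejected
w2:
  start at 1
  read 'b': 1 → 3
  read 'b': 3 → 2
  read 'b': 2 → 2
  end 2, rejected
w3:
  start at 1
  read 'c': 1 → 1
  read 'b': 1 → 3
  read 'a': 3 → 3
  read 'a': 3 → 3
  read 'a': 3 → 3
  end 3, rejected
w4:
  start at 1
  read 'c': 1 → 1
  read 'c': 1 → 1
  read 'b': 1 → 3
  read 'c': 3 → 0
  end 0, accepted
w5:
  start at 1
  read 'b': 1 → 3
  read 'a': 3 → 3
  read 'b': 3 → 2
  read 'b': 2 → 2
  read 'b': 2 → 2
  end 2, rejected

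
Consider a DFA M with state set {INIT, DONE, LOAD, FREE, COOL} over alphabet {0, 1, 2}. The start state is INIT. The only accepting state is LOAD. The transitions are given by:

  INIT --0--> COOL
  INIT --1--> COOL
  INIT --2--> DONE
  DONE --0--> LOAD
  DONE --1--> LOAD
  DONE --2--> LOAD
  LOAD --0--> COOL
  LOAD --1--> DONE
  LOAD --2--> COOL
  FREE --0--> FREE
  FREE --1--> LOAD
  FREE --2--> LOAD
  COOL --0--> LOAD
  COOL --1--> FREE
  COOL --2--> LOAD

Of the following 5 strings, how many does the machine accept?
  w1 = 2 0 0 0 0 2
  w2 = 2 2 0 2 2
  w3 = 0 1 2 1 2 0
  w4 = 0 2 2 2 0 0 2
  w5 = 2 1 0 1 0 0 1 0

1

w1: Trace: INIT -2-> DONE -0-> LOAD -0-> COOL -0-> LOAD -0-> COOL -2-> LOAD  → end LOAD, accepted
w2: Trace: INIT -2-> DONE -2-> LOAD -0-> COOL -2-> LOAD -2-> COOL  → end COOL, rejected
w3: Trace: INIT -0-> COOL -1-> FREE -2-> LOAD -1-> DONE -2-> LOAD -0-> COOL  → end COOL, rejected
w4: Trace: INIT -0-> COOL -2-> LOAD -2-> COOL -2-> LOAD -0-> COOL -0-> LOAD -2-> COOL  → end COOL, rejected
w5: Trace: INIT -2-> DONE -1-> LOAD -0-> COOL -1-> FREE -0-> FREE -0-> FREE -1-> LOAD -0-> COOL  → end COOL, rejected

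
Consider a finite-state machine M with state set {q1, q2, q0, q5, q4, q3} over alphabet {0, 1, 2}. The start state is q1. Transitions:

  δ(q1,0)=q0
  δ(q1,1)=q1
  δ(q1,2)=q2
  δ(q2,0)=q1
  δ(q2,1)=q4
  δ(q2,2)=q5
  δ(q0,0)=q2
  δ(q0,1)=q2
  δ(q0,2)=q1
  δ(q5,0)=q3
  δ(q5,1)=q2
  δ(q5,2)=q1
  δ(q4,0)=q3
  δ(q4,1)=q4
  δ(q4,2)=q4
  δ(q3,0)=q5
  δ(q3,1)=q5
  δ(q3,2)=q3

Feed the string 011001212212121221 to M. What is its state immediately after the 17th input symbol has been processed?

Trace: q1 -0-> q0 -1-> q2 -1-> q4 -0-> q3 -0-> q5 -1-> q2 -2-> q5 -1-> q2 -2-> q5 -2-> q1 -1-> q1 -2-> q2 -1-> q4 -2-> q4 -1-> q4 -2-> q4 -2-> q4
After 17 symbols: q4.

q4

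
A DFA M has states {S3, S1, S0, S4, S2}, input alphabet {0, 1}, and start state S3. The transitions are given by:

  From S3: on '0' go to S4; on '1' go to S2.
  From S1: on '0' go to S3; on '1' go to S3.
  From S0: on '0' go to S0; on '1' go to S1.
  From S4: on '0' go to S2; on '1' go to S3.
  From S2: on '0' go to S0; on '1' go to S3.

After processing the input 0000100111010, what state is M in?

S4

S3 → S4 → S2 → S0 → S0 → S1 → S3 → S4 → S3 → S2 → S3 → S4 → S3 → S4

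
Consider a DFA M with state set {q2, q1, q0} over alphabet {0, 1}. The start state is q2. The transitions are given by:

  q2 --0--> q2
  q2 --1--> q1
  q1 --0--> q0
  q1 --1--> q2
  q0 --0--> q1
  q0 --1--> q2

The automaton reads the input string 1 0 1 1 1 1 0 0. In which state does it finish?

Trace: q2 -1-> q1 -0-> q0 -1-> q2 -1-> q1 -1-> q2 -1-> q1 -0-> q0 -0-> q1

q1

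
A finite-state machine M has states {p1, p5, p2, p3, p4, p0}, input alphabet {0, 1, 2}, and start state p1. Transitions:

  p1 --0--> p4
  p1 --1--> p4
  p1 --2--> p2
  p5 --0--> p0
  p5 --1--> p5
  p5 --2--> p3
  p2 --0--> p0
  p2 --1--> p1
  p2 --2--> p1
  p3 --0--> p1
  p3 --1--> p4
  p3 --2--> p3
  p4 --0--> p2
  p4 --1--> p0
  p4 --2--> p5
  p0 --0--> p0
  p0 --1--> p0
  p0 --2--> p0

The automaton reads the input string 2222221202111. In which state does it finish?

p0

Trace: p1 -2-> p2 -2-> p1 -2-> p2 -2-> p1 -2-> p2 -2-> p1 -1-> p4 -2-> p5 -0-> p0 -2-> p0 -1-> p0 -1-> p0 -1-> p0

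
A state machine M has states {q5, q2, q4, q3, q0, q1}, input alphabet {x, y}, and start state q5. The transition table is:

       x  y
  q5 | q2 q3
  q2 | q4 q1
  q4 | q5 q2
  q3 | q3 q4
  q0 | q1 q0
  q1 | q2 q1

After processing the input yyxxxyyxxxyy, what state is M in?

Trace: q5 -y-> q3 -y-> q4 -x-> q5 -x-> q2 -x-> q4 -y-> q2 -y-> q1 -x-> q2 -x-> q4 -x-> q5 -y-> q3 -y-> q4

q4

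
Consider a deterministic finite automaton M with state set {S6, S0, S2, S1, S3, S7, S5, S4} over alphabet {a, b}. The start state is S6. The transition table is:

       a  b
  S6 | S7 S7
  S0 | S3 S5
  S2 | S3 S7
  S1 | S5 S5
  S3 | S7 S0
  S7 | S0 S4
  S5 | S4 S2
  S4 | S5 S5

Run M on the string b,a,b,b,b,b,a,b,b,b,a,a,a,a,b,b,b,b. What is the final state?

S6 → S7 → S0 → S5 → S2 → S7 → S4 → S5 → S2 → S7 → S4 → S5 → S4 → S5 → S4 → S5 → S2 → S7 → S4

S4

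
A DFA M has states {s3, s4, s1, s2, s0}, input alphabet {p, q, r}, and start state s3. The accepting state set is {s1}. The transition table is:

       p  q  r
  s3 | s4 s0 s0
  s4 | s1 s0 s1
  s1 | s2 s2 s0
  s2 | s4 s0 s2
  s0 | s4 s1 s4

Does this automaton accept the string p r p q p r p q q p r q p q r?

s3 → s4 → s1 → s2 → s0 → s4 → s1 → s2 → s0 → s1 → s2 → s2 → s0 → s4 → s0 → s4
End state s4 is not accepting.

No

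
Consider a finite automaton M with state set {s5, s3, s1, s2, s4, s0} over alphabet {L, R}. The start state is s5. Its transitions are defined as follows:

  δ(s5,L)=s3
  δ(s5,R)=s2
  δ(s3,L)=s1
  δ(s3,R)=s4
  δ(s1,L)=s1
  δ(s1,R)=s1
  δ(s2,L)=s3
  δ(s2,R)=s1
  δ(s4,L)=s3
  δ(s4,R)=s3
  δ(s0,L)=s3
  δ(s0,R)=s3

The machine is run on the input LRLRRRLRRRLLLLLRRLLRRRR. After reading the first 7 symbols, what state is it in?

s3

s5 → s3 → s4 → s3 → s4 → s3 → s4 → s3
After 7 symbols: s3.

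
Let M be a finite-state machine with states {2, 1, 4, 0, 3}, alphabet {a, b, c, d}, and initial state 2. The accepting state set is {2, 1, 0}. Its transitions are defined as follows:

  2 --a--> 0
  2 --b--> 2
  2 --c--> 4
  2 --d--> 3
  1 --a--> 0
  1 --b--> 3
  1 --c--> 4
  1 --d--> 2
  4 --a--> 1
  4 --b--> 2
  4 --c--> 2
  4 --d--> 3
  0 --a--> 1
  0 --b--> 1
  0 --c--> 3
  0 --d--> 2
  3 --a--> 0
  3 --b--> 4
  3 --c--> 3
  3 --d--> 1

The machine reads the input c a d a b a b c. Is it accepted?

No

start at 2
read 'c': 2 → 4
read 'a': 4 → 1
read 'd': 1 → 2
read 'a': 2 → 0
read 'b': 0 → 1
read 'a': 1 → 0
read 'b': 0 → 1
read 'c': 1 → 4
End state 4 is not accepting.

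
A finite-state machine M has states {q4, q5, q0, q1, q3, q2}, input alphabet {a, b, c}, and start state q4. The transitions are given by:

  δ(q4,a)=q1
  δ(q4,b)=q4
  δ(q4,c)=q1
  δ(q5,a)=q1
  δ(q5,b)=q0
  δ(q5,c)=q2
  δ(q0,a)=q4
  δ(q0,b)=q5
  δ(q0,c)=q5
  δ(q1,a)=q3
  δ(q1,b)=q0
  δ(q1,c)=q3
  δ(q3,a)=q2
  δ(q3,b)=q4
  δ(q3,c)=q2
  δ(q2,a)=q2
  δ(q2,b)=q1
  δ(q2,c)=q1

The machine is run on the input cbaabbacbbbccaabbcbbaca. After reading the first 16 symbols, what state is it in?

q1

start at q4
read 'c': q4 → q1
read 'b': q1 → q0
read 'a': q0 → q4
read 'a': q4 → q1
read 'b': q1 → q0
read 'b': q0 → q5
read 'a': q5 → q1
read 'c': q1 → q3
read 'b': q3 → q4
read 'b': q4 → q4
read 'b': q4 → q4
read 'c': q4 → q1
read 'c': q1 → q3
read 'a': q3 → q2
read 'a': q2 → q2
read 'b': q2 → q1
After 16 symbols: q1.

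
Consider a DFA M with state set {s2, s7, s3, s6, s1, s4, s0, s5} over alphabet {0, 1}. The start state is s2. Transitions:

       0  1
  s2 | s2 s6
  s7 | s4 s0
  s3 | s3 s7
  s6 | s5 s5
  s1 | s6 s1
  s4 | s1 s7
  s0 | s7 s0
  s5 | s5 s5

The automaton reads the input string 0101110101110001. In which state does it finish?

s5

s2 → s2 → s6 → s5 → s5 → s5 → s5 → s5 → s5 → s5 → s5 → s5 → s5 → s5 → s5 → s5 → s5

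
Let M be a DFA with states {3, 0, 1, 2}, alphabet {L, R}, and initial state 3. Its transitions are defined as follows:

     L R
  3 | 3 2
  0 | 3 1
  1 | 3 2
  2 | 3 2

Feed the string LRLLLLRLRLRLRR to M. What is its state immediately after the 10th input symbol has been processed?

3

3 → 3 → 2 → 3 → 3 → 3 → 3 → 2 → 3 → 2 → 3
After 10 symbols: 3.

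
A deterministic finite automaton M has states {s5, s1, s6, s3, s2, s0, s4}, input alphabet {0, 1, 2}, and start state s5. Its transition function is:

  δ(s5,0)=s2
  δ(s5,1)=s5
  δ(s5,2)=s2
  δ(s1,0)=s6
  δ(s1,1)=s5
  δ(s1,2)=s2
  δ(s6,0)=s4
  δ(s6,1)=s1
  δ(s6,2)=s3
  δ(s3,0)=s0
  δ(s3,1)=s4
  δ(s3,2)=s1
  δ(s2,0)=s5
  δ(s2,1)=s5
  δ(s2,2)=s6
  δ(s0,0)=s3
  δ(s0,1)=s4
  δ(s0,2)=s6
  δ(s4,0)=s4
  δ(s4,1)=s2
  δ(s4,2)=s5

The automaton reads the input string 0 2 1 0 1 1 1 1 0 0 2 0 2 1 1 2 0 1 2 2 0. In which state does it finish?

s4

start at s5
read '0': s5 → s2
read '2': s2 → s6
read '1': s6 → s1
read '0': s1 → s6
read '1': s6 → s1
read '1': s1 → s5
read '1': s5 → s5
read '1': s5 → s5
read '0': s5 → s2
read '0': s2 → s5
read '2': s5 → s2
read '0': s2 → s5
read '2': s5 → s2
read '1': s2 → s5
read '1': s5 → s5
read '2': s5 → s2
read '0': s2 → s5
read '1': s5 → s5
read '2': s5 → s2
read '2': s2 → s6
read '0': s6 → s4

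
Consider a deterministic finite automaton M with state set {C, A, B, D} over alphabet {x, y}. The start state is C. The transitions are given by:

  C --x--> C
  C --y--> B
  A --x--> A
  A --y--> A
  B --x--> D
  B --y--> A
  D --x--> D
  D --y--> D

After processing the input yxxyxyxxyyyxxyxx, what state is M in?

start at C
read 'y': C → B
read 'x': B → D
read 'x': D → D
read 'y': D → D
read 'x': D → D
read 'y': D → D
read 'x': D → D
read 'x': D → D
read 'y': D → D
read 'y': D → D
read 'y': D → D
read 'x': D → D
read 'x': D → D
read 'y': D → D
read 'x': D → D
read 'x': D → D

D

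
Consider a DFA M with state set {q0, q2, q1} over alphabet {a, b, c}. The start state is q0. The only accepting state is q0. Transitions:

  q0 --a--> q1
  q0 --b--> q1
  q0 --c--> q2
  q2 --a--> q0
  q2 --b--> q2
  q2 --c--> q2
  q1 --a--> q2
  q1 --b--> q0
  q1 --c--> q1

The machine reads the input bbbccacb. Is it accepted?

No

q0 → q1 → q0 → q1 → q1 → q1 → q2 → q2 → q2
End state q2 is not accepting.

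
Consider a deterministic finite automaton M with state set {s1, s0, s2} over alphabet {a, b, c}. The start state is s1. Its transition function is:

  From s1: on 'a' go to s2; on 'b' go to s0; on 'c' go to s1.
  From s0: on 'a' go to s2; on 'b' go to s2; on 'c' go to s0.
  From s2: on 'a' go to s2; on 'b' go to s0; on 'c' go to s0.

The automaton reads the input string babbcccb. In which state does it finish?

start at s1
read 'b': s1 → s0
read 'a': s0 → s2
read 'b': s2 → s0
read 'b': s0 → s2
read 'c': s2 → s0
read 'c': s0 → s0
read 'c': s0 → s0
read 'b': s0 → s2

s2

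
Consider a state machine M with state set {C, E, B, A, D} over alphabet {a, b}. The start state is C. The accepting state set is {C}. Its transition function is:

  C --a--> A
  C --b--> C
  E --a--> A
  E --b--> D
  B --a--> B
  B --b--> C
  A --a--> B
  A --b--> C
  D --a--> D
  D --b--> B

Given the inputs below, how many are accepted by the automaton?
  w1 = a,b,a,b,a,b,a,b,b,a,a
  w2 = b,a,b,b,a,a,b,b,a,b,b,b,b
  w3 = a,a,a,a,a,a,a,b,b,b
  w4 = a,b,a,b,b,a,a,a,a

w1:
  start at C
  read 'a': C → A
  read 'b': A → C
  read 'a': C → A
  read 'b': A → C
  read 'a': C → A
  read 'b': A → C
  read 'a': C → A
  read 'b': A → C
  read 'b': C → C
  read 'a': C → A
  read 'a': A → B
  end B, rejected
w2:
  start at C
  read 'b': C → C
  read 'a': C → A
  read 'b': A → C
  read 'b': C → C
  read 'a': C → A
  read 'a': A → B
  read 'b': B → C
  read 'b': C → C
  read 'a': C → A
  read 'b': A → C
  read 'b': C → C
  read 'b': C → C
  read 'b': C → C
  end C, accepted
w3:
  start at C
  read 'a': C → A
  read 'a': A → B
  read 'a': B → B
  read 'a': B → B
  read 'a': B → B
  read 'a': B → B
  read 'a': B → B
  read 'b': B → C
  read 'b': C → C
  read 'b': C → C
  end C, accepted
w4:
  start at C
  read 'a': C → A
  read 'b': A → C
  read 'a': C → A
  read 'b': A → C
  read 'b': C → C
  read 'a': C → A
  read 'a': A → B
  read 'a': B → B
  read 'a': B → B
  end B, rejected

2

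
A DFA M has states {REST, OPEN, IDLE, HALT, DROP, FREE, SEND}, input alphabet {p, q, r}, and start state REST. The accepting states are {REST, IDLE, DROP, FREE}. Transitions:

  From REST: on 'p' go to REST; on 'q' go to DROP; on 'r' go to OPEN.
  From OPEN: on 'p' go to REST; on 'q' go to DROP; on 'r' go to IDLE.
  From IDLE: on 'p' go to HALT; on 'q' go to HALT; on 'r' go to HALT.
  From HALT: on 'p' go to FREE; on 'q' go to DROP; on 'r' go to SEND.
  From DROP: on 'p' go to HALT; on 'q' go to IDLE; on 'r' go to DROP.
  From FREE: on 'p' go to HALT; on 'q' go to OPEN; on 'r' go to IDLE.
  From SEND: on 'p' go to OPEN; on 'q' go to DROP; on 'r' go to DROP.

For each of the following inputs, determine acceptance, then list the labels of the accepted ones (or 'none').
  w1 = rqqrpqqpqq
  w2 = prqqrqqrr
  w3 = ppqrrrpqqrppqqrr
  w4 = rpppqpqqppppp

w1

w1: Trace: REST -r-> OPEN -q-> DROP -q-> IDLE -r-> HALT -p-> FREE -q-> OPEN -q-> DROP -p-> HALT -q-> DROP -q-> IDLE  → end IDLE, accepted
w2: Trace: REST -p-> REST -r-> OPEN -q-> DROP -q-> IDLE -r-> HALT -q-> DROP -q-> IDLE -r-> HALT -r-> SEND  → end SEND, rejected
w3: Trace: REST -p-> REST -p-> REST -q-> DROP -r-> DROP -r-> DROP -r-> DROP -p-> HALT -q-> DROP -q-> IDLE -r-> HALT -p-> FREE -p-> HALT -q-> DROP -q-> IDLE -r-> HALT -r-> SEND  → end SEND, rejected
w4: Trace: REST -r-> OPEN -p-> REST -p-> REST -p-> REST -q-> DROP -p-> HALT -q-> DROP -q-> IDLE -p-> HALT -p-> FREE -p-> HALT -p-> FREE -p-> HALT  → end HALT, rejected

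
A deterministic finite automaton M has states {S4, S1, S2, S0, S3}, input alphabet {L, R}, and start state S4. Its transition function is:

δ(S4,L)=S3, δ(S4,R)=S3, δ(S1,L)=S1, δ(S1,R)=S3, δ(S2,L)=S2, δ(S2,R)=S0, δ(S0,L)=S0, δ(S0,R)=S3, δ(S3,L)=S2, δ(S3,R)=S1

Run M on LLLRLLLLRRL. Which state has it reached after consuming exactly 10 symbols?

S1

start at S4
read 'L': S4 → S3
read 'L': S3 → S2
read 'L': S2 → S2
read 'R': S2 → S0
read 'L': S0 → S0
read 'L': S0 → S0
read 'L': S0 → S0
read 'L': S0 → S0
read 'R': S0 → S3
read 'R': S3 → S1
After 10 symbols: S1.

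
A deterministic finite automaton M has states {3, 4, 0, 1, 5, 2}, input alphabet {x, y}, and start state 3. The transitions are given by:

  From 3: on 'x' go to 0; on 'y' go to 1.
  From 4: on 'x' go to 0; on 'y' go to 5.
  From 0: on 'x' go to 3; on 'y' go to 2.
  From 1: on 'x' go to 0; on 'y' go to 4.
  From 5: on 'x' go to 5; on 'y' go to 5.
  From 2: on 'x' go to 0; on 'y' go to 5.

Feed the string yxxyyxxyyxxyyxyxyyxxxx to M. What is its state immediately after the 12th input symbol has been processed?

1

start at 3
read 'y': 3 → 1
read 'x': 1 → 0
read 'x': 0 → 3
read 'y': 3 → 1
read 'y': 1 → 4
read 'x': 4 → 0
read 'x': 0 → 3
read 'y': 3 → 1
read 'y': 1 → 4
read 'x': 4 → 0
read 'x': 0 → 3
read 'y': 3 → 1
After 12 symbols: 1.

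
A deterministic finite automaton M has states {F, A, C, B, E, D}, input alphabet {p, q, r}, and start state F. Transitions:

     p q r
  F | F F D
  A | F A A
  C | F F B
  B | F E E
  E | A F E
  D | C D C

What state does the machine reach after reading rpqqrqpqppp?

start at F
read 'r': F → D
read 'p': D → C
read 'q': C → F
read 'q': F → F
read 'r': F → D
read 'q': D → D
read 'p': D → C
read 'q': C → F
read 'p': F → F
read 'p': F → F
read 'p': F → F

F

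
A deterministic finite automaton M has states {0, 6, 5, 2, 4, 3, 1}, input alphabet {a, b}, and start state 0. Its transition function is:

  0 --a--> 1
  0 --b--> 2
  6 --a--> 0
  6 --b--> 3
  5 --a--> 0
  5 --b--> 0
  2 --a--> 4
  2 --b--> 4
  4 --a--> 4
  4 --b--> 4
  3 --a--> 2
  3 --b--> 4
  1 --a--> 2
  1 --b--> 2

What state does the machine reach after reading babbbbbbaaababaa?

4

Trace: 0 -b-> 2 -a-> 4 -b-> 4 -b-> 4 -b-> 4 -b-> 4 -b-> 4 -b-> 4 -a-> 4 -a-> 4 -a-> 4 -b-> 4 -a-> 4 -b-> 4 -a-> 4 -a-> 4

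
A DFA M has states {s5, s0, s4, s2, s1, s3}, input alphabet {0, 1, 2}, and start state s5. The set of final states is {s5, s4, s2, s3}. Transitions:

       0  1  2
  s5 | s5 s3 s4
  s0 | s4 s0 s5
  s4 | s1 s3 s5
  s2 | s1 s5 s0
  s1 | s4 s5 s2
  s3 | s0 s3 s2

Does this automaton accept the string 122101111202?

s5 → s3 → s2 → s0 → s0 → s4 → s3 → s3 → s3 → s3 → s2 → s1 → s2
End state s2 is accepting.

Yes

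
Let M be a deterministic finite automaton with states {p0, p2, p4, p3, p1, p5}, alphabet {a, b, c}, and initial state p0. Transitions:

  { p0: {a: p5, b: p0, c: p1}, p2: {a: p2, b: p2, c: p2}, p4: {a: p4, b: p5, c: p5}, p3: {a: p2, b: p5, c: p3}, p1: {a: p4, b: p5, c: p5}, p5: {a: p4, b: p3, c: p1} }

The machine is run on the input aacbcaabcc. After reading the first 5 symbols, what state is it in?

Trace: p0 -a-> p5 -a-> p4 -c-> p5 -b-> p3 -c-> p3
After 5 symbols: p3.

p3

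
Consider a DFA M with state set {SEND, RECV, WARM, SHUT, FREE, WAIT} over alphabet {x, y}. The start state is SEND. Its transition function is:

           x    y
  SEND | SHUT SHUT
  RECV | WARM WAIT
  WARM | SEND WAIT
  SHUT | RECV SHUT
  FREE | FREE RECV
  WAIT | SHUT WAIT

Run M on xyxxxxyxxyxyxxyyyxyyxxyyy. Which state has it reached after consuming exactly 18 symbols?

Trace: SEND -x-> SHUT -y-> SHUT -x-> RECV -x-> WARM -x-> SEND -x-> SHUT -y-> SHUT -x-> RECV -x-> WARM -y-> WAIT -x-> SHUT -y-> SHUT -x-> RECV -x-> WARM -y-> WAIT -y-> WAIT -y-> WAIT -x-> SHUT
After 18 symbols: SHUT.

SHUT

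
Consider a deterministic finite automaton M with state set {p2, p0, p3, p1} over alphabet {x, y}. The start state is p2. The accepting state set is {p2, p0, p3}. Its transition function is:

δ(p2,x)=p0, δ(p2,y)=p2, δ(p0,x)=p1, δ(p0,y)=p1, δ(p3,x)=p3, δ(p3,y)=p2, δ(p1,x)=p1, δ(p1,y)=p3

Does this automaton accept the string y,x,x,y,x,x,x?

Yes

Trace: p2 -y-> p2 -x-> p0 -x-> p1 -y-> p3 -x-> p3 -x-> p3 -x-> p3
End state p3 is accepting.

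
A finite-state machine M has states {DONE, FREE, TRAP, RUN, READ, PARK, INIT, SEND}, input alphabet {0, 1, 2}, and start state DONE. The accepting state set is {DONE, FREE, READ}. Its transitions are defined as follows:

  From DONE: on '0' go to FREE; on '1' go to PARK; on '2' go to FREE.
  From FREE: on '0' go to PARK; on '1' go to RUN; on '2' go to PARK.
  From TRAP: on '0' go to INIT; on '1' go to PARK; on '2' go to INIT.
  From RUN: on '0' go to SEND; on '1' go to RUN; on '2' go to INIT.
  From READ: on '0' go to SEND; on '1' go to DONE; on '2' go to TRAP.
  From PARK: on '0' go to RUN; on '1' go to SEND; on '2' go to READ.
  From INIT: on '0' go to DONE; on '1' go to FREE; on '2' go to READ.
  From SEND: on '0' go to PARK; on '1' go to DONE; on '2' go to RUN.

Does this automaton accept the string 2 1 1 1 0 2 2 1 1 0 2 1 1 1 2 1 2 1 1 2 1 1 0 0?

Trace: DONE -2-> FREE -1-> RUN -1-> RUN -1-> RUN -0-> SEND -2-> RUN -2-> INIT -1-> FREE -1-> RUN -0-> SEND -2-> RUN -1-> RUN -1-> RUN -1-> RUN -2-> INIT -1-> FREE -2-> PARK -1-> SEND -1-> DONE -2-> FREE -1-> RUN -1-> RUN -0-> SEND -0-> PARK
End state PARK is not accepting.

No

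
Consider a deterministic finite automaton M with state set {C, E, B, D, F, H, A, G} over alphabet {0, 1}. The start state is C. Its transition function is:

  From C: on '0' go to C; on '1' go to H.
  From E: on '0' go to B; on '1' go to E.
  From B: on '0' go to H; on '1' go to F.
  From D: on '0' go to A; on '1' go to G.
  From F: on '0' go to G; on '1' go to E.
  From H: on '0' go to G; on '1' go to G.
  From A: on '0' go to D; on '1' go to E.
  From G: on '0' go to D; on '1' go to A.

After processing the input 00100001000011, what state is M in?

C → C → C → H → G → D → A → D → G → D → A → D → A → E → E

E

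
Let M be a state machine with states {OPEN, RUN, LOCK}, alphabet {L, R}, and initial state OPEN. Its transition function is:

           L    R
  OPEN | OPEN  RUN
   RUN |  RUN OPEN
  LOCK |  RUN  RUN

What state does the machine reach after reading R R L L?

start at OPEN
read 'R': OPEN → RUN
read 'R': RUN → OPEN
read 'L': OPEN → OPEN
read 'L': OPEN → OPEN

OPEN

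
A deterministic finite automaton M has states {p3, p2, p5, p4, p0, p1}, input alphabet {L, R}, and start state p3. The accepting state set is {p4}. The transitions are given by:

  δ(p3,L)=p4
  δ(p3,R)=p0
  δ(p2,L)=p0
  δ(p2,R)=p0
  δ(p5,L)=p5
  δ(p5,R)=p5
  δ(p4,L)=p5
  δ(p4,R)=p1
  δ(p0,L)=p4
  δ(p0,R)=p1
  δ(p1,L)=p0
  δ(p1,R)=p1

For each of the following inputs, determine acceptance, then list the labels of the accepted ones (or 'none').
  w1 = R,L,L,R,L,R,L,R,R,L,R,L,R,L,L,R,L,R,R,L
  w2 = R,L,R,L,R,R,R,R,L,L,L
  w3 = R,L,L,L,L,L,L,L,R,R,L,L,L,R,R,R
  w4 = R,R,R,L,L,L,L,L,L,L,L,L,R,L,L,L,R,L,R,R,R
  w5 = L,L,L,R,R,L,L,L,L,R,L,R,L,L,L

w1: p3 → p0 → p4 → p5 → p5 → p5 → p5 → p5 → p5 → p5 → p5 → p5 → p5 → p5 → p5 → p5 → p5 → p5 → p5 → p5 → p5  → end p5, rejected
w2: p3 → p0 → p4 → p1 → p0 → p1 → p1 → p1 → p1 → p0 → p4 → p5  → end p5, rejected
w3: p3 → p0 → p4 → p5 → p5 → p5 → p5 → p5 → p5 → p5 → p5 → p5 → p5 → p5 → p5 → p5 → p5  → end p5, rejected
w4: p3 → p0 → p1 → p1 → p0 → p4 → p5 → p5 → p5 → p5 → p5 → p5 → p5 → p5 → p5 → p5 → p5 → p5 → p5 → p5 → p5 → p5  → end p5, rejected
w5: p3 → p4 → p5 → p5 → p5 → p5 → p5 → p5 → p5 → p5 → p5 → p5 → p5 → p5 → p5 → p5  → end p5, rejected

none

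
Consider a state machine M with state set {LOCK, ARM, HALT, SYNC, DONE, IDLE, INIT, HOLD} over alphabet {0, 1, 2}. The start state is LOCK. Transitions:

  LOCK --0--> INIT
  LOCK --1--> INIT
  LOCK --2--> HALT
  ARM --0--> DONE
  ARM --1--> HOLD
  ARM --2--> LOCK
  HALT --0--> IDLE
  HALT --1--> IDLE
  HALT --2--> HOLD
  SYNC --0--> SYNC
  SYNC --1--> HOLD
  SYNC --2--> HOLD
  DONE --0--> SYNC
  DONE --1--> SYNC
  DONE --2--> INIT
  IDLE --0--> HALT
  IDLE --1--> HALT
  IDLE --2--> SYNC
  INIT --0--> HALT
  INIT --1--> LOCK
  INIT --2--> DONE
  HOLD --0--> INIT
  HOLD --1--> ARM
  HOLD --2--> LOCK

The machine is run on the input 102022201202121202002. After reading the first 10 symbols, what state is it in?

LOCK

LOCK → INIT → HALT → HOLD → INIT → DONE → INIT → DONE → SYNC → HOLD → LOCK
After 10 symbols: LOCK.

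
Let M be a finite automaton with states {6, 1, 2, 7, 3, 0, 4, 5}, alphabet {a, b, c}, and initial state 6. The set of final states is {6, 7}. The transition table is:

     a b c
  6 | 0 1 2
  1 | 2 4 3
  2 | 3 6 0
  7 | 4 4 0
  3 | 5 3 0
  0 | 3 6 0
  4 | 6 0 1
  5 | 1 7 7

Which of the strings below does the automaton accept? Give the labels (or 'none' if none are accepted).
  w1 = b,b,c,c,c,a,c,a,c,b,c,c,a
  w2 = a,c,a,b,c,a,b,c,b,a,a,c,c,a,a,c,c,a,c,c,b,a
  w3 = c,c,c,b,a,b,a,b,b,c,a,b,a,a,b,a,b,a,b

w1: Trace: 6 -b-> 1 -b-> 4 -c-> 1 -c-> 3 -c-> 0 -a-> 3 -c-> 0 -a-> 3 -c-> 0 -b-> 6 -c-> 2 -c-> 0 -a-> 3  → end 3, rejected
w2: Trace: 6 -a-> 0 -c-> 0 -a-> 3 -b-> 3 -c-> 0 -a-> 3 -b-> 3 -c-> 0 -b-> 6 -a-> 0 -a-> 3 -c-> 0 -c-> 0 -a-> 3 -a-> 5 -c-> 7 -c-> 0 -a-> 3 -c-> 0 -c-> 0 -b-> 6 -a-> 0  → end 0, rejected
w3: Trace: 6 -c-> 2 -c-> 0 -c-> 0 -b-> 6 -a-> 0 -b-> 6 -a-> 0 -b-> 6 -b-> 1 -c-> 3 -a-> 5 -b-> 7 -a-> 4 -a-> 6 -b-> 1 -a-> 2 -b-> 6 -a-> 0 -b-> 6  → end 6, accepted

w3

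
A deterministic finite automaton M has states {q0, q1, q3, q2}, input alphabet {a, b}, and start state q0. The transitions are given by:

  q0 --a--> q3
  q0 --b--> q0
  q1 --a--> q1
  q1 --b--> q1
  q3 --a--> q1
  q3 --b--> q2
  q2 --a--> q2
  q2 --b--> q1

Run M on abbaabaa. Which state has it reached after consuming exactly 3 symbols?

q1

q0 → q3 → q2 → q1
After 3 symbols: q1.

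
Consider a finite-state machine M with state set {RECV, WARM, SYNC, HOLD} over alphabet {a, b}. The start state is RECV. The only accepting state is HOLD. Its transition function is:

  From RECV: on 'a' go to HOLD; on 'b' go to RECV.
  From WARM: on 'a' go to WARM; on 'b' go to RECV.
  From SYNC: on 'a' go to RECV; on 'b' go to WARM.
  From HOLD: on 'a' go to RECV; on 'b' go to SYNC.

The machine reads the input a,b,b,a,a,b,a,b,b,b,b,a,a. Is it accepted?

start at RECV
read 'a': RECV → HOLD
read 'b': HOLD → SYNC
read 'b': SYNC → WARM
read 'a': WARM → WARM
read 'a': WARM → WARM
read 'b': WARM → RECV
read 'a': RECV → HOLD
read 'b': HOLD → SYNC
read 'b': SYNC → WARM
read 'b': WARM → RECV
read 'b': RECV → RECV
read 'a': RECV → HOLD
read 'a': HOLD → RECV
End state RECV is not accepting.

No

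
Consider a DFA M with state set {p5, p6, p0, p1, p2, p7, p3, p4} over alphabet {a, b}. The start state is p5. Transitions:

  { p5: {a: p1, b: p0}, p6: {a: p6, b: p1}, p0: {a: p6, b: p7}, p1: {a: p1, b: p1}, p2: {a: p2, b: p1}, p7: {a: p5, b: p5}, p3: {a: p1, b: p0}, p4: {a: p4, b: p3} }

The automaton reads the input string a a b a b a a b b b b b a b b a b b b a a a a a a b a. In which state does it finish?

start at p5
read 'a': p5 → p1
read 'a': p1 → p1
read 'b': p1 → p1
read 'a': p1 → p1
read 'b': p1 → p1
read 'a': p1 → p1
read 'a': p1 → p1
read 'b': p1 → p1
read 'b': p1 → p1
read 'b': p1 → p1
read 'b': p1 → p1
read 'b': p1 → p1
read 'a': p1 → p1
read 'b': p1 → p1
read 'b': p1 → p1
read 'a': p1 → p1
read 'b': p1 → p1
read 'b': p1 → p1
read 'b': p1 → p1
read 'a': p1 → p1
read 'a': p1 → p1
read 'a': p1 → p1
read 'a': p1 → p1
read 'a': p1 → p1
read 'a': p1 → p1
read 'b': p1 → p1
read 'a': p1 → p1

p1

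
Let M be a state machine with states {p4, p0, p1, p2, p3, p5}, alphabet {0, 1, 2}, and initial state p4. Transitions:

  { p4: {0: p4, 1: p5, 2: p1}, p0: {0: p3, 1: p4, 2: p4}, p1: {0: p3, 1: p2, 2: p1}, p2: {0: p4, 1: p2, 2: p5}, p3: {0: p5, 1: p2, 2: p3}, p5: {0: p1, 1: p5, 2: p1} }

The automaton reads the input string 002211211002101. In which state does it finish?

p5

start at p4
read '0': p4 → p4
read '0': p4 → p4
read '2': p4 → p1
read '2': p1 → p1
read '1': p1 → p2
read '1': p2 → p2
read '2': p2 → p5
read '1': p5 → p5
read '1': p5 → p5
read '0': p5 → p1
read '0': p1 → p3
read '2': p3 → p3
read '1': p3 → p2
read '0': p2 → p4
read '1': p4 → p5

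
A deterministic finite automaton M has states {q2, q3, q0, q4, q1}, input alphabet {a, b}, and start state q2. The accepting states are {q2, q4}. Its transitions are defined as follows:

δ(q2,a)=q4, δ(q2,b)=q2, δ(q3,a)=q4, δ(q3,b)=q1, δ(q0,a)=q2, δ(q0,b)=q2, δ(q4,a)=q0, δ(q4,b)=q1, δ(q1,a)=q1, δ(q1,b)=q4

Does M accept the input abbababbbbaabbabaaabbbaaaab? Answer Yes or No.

Yes

Trace: q2 -a-> q4 -b-> q1 -b-> q4 -a-> q0 -b-> q2 -a-> q4 -b-> q1 -b-> q4 -b-> q1 -b-> q4 -a-> q0 -a-> q2 -b-> q2 -b-> q2 -a-> q4 -b-> q1 -a-> q1 -a-> q1 -a-> q1 -b-> q4 -b-> q1 -b-> q4 -a-> q0 -a-> q2 -a-> q4 -a-> q0 -b-> q2
End state q2 is accepting.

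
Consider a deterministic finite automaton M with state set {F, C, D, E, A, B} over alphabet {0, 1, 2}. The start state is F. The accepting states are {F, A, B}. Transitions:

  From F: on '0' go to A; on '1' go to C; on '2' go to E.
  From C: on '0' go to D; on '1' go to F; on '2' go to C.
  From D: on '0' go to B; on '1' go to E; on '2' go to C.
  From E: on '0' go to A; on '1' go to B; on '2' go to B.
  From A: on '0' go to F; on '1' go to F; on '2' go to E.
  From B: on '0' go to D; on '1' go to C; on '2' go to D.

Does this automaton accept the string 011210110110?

start at F
read '0': F → A
read '1': A → F
read '1': F → C
read '2': C → C
read '1': C → F
read '0': F → A
read '1': A → F
read '1': F → C
read '0': C → D
read '1': D → E
read '1': E → B
read '0': B → D
End state D is not accepting.

No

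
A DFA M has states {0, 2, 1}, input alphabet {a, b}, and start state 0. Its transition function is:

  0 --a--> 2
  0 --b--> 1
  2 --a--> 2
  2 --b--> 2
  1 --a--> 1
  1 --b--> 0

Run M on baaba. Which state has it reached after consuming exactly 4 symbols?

Trace: 0 -b-> 1 -a-> 1 -a-> 1 -b-> 0
After 4 symbols: 0.

0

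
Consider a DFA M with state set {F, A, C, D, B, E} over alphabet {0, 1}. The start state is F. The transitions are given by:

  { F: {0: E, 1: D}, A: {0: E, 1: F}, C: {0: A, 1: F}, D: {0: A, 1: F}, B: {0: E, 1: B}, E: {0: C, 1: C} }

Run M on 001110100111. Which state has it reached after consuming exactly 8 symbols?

start at F
read '0': F → E
read '0': E → C
read '1': C → F
read '1': F → D
read '1': D → F
read '0': F → E
read '1': E → C
read '0': C → A
After 8 symbols: A.

A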